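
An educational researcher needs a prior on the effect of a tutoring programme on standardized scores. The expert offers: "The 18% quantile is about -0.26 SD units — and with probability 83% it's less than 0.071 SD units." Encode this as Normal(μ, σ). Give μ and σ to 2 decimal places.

The p-quantile of Normal(μ,σ) is μ + z_p·σ, with z_{0.18} = -0.9154 and z_{0.83} = 0.9542.
Eliminate σ: μ = (z₂·x₁ − z₁·x₂)/(z₂ − z₁) = (0.9542·-0.26 − (-0.9154)·0.071)/1.87 = -0.10.
Then σ = (x₂ − x₁)/(z₂ − z₁) = (0.071 − -0.26)/1.87 = 0.18.

μ = -0.10, σ = 0.18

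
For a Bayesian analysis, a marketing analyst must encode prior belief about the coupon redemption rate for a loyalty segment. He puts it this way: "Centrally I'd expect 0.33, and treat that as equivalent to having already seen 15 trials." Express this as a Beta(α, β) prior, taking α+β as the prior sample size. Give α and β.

α = 4.95, β = 10.05

Under the effective-sample-size interpretation, Beta(α, β) has prior mean α/(α+β) and prior sample size α+β.
So α+β = 15 and α/(α+β) = 0.33, giving α = 0.33·15 = 4.95 and β = 15 − 4.95 = 10.05.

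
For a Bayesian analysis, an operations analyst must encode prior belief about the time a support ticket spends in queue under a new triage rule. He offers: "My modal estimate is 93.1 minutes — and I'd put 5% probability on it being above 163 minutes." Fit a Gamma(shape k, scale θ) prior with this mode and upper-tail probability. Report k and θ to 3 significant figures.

k ≈ 9.89, θ ≈ 10.5

Gamma(k,θ) with k>1 has mode (k−1)θ, so θ = 93.1/(k−1).
Need P(X < 163) = 0.95 with θ tied to k this way. Start at k = 2, θ = 93.1: P(X<163) ≈ 0.522.
Too low — raise k to concentrate. Iterating converges to k ≈ 9.89.
Then θ = 93.1/(9.89−1) ≈ 10.5.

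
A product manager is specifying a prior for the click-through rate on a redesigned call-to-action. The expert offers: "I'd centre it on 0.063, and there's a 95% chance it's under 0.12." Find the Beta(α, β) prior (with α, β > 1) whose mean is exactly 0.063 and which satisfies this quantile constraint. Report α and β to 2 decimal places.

With mean 0.063 fixed, write α = 0.063s, β = 0.937s where s = α+β.
Need P(θ < 0.12) = 0.95 under Beta(0.063s, 0.937s). Normal approximation: (q−m)/√(m(1−m)/s) ≈ z_{0.95} = 1.64, so s ≈ 0.063·0.937·(1.64)²/(0.12−0.063)² = 49.2.
At s = 49.2: P(θ<0.12) ≈ 0.932. Adjusting to match 0.95 gives s ≈ 62.32.
So α = 0.063·62.32 ≈ 3.93, β = 0.937·62.32 ≈ 58.39.

α ≈ 3.93, β ≈ 58.39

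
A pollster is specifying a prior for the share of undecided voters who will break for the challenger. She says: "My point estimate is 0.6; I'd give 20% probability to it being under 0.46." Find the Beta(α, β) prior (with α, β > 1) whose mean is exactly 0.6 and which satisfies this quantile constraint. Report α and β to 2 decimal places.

With mean 0.6 fixed, write α = 0.6s, β = 0.4s where s = α+β.
Need P(θ < 0.46) = 0.2 under Beta(0.6s, 0.4s). Normal approximation: (q−m)/√(m(1−m)/s) ≈ z_{0.2} = -0.842, so s ≈ 0.6·0.4·(-0.842)²/(0.46−0.6)² = 8.7.
At s = 8.7: P(θ<0.46) ≈ 0.198. Adjusting to match 0.2 gives s ≈ 8.50.
So α = 0.6·8.50 ≈ 5.10, β = 0.4·8.50 ≈ 3.40.

α ≈ 5.10, β ≈ 3.40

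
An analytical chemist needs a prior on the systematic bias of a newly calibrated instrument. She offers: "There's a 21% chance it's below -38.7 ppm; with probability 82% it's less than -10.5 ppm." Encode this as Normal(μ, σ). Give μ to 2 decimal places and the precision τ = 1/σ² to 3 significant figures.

μ = -25.49, τ = 0.00373

The p-quantile of Normal(μ,σ) is μ + z_p·σ, with z_{0.21} = -0.8064 and z_{0.82} = 0.9154.
Eliminate σ: μ = (z₂·x₁ − z₁·x₂)/(z₂ − z₁) = (0.9154·-38.7 − (-0.8064)·-10.5)/1.722 = -25.49.
Then σ = (x₂ − x₁)/(z₂ − z₁) = (-10.5 − -38.7)/1.722 = 16.38.
Precision τ = 1/σ² = 1/16.38² = 0.00373.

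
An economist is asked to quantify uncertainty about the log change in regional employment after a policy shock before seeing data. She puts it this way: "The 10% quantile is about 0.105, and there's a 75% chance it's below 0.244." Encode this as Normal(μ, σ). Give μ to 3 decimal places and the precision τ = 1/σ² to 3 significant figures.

The p-quantile of Normal(μ,σ) is μ + z_p·σ, with z_{0.1} = -1.282 and z_{0.75} = 0.6745.
Eliminate σ: μ = (z₂·x₁ − z₁·x₂)/(z₂ − z₁) = (0.6745·0.105 − (-1.282)·0.244)/1.956 = 0.196.
Then σ = (x₂ − x₁)/(z₂ − z₁) = (0.244 − 0.105)/1.956 = 0.071.
Precision τ = 1/σ² = 1/0.07106² = 198.

μ = 0.196, τ = 198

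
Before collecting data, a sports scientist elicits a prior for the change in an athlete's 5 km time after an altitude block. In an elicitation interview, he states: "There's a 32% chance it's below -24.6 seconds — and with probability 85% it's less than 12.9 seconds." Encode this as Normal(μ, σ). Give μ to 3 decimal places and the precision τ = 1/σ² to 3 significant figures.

The p-quantile of Normal(μ,σ) is μ + z_p·σ, with z_{0.32} = -0.4677 and z_{0.85} = 1.036.
Eliminate σ: μ = (z₂·x₁ − z₁·x₂)/(z₂ − z₁) = (1.036·-24.6 − (-0.4677)·12.9)/1.504 = -12.940.
Then σ = (x₂ − x₁)/(z₂ − z₁) = (12.9 − -24.6)/1.504 = 24.931.
Precision τ = 1/σ² = 1/24.93² = 0.00161.

μ = -12.940, τ = 0.00161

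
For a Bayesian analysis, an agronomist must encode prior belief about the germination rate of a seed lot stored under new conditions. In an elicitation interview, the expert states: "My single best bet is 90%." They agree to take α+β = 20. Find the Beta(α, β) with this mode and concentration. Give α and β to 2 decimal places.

For α,β > 1 the Beta mode is (α−1)/(α+β−2). With α+β = 20, the mode is (α−1)/18.
Set (α−1)/18 = 0.9 → α = 1 + 0.9·18 = 17.20.
β = 20 − α = 2.80.

α = 17.20, β = 2.80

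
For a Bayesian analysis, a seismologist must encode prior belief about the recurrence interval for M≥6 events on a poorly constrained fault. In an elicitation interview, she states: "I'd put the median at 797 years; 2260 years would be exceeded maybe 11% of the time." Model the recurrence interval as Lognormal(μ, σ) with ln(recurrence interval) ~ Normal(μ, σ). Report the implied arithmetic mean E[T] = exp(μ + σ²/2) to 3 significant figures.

E[T] ≈ 1140 years

If T ~ Lognormal(μ,σ) then ln T ~ Normal(μ,σ), so the p-quantile of ln T is μ + z_p·σ.
ln(797) = 6.681 and ln(2260) = 7.723; z_{0.5} = 0, z_{0.89} = 1.227.
σ = (7.723 − 6.681)/(1.227 − (0)) = 0.850.
μ = 6.681 − (0)·0.850 = 6.681.
E[T] = exp(μ + σ²/2) = exp(6.681 + 0.3611) = 1140 years.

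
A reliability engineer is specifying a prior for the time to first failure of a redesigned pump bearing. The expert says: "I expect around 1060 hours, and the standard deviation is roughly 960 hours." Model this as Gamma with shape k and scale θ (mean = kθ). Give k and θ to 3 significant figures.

For Gamma(k, scale θ): mean = kθ, variance = kθ², so CV = 1/√k.
CV = SD/mean = 960/1060 = 0.9057, hence k = 1/CV² = 1.22.
Then θ = mean/k = 1060/1.22 = 869.

k ≈ 1.22, θ ≈ 869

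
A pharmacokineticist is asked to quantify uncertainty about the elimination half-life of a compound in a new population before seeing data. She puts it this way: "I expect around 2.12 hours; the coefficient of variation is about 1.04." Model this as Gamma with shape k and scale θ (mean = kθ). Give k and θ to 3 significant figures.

For Gamma(k, scale θ): mean = kθ, variance = kθ², so CV = 1/√k.
CV = 1.04, hence k = 1/CV² = 0.925.
Then θ = mean/k = 2.12/0.925 = 2.29.

k ≈ 0.925, θ ≈ 2.29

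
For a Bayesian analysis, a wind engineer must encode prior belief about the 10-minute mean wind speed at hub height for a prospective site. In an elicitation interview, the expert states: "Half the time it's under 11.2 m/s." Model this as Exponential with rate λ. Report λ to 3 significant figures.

λ ≈ 0.0619

Exponential median = ln 2 / λ, so λ = ln 2 / 11.2 = 0.0619.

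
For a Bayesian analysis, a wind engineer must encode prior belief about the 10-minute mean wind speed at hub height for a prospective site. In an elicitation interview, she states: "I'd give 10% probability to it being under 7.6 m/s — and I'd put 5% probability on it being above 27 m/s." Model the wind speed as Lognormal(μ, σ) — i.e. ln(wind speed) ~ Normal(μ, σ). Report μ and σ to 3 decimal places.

If T ~ Lognormal(μ,σ) then ln T ~ Normal(μ,σ), so the p-quantile of ln T is μ + z_p·σ.
ln(7.6) = 2.028 and ln(27) = 3.296; z_{0.1} = -1.282, z_{0.95} = 1.645.
σ = (3.296 − 2.028)/(1.645 − (-1.282)) = 0.433.
μ = 2.028 − (-1.282)·0.433 = 2.583.

μ ≈ 2.583, σ ≈ 0.433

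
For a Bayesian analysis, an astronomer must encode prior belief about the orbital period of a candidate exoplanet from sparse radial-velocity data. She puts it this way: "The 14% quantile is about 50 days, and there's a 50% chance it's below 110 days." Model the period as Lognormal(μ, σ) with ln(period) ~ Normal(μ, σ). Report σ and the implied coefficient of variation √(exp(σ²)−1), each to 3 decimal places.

σ ≈ 0.730, CV ≈ 0.839

If T ~ Lognormal(μ,σ) then ln T ~ Normal(μ,σ), so the p-quantile of ln T is μ + z_p·σ.
ln(50) = 3.912 and ln(110) = 4.7; z_{0.14} = -1.08, z_{0.5} = 0.
σ = (4.7 − 3.912)/(0 − (-1.08)) = 0.730.
μ = 3.912 − (-1.08)·0.730 = 4.700.
CV = √(exp(σ²)−1) = √(exp(0.5327)−1) = 0.839.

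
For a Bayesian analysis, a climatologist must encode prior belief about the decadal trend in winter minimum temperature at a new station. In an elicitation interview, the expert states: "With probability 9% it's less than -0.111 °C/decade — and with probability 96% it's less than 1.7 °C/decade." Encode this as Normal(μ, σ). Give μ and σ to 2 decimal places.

μ = 0.67, σ = 0.59

For Normal(μ,σ), the p-quantile is μ + z_p·σ. Here z_{0.09} = -1.341, z_{0.96} = 1.751.
So -0.111 = μ − 1.341σ and 1.7 = μ + 1.751σ.
Subtracting: σ = (1.7 − -0.111)/(1.751 − (-1.341)) = 0.59.
Then μ = -0.111 − (-1.341)·0.59 = 0.67.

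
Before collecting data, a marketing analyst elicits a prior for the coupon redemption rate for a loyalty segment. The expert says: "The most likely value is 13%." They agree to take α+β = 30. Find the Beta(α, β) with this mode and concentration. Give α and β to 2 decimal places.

For α,β > 1 the Beta mode is (α−1)/(α+β−2). With α+β = 30, the mode is (α−1)/28.
Set (α−1)/28 = 0.13 → α = 1 + 0.13·28 = 4.64.
β = 30 − α = 25.36.

α = 4.64, β = 25.36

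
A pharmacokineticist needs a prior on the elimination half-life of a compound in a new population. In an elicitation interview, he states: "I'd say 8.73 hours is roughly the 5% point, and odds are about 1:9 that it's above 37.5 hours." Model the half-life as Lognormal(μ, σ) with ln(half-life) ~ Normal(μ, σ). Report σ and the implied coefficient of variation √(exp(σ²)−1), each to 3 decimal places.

If T ~ Lognormal(μ,σ) then ln T ~ Normal(μ,σ), so the p-quantile of ln T is μ + z_p·σ.
ln(8.73) = 2.167 and ln(37.5) = 3.624; z_{0.05} = -1.645, z_{0.9} = 1.282.
σ = (3.624 − 2.167)/(1.282 − (-1.645)) = 0.498.
μ = 2.167 − (-1.645)·0.498 = 2.986.
CV = √(exp(σ²)−1) = √(exp(0.2481)−1) = 0.531.

σ ≈ 0.498, CV ≈ 0.531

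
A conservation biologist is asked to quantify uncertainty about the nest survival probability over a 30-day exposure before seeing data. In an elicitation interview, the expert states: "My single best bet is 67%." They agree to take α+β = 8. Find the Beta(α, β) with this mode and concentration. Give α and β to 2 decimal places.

α = 5.02, β = 2.98

For α,β > 1 the Beta mode is (α−1)/(α+β−2). With α+β = 8, the mode is (α−1)/6.
Set (α−1)/6 = 0.67 → α = 1 + 0.67·6 = 5.02.
β = 8 − α = 2.98.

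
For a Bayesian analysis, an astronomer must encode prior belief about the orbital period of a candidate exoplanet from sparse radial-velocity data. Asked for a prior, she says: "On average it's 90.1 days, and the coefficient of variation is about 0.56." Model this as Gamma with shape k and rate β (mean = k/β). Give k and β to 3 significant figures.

k ≈ 3.19, β ≈ 0.0354

For Gamma(k, rate β): mean = k/β, variance = k/β², so CV = 1/√k.
CV = 0.56, hence k = 1/CV² = 3.19.
Then β = k/mean = 3.19/90.1 = 0.0354.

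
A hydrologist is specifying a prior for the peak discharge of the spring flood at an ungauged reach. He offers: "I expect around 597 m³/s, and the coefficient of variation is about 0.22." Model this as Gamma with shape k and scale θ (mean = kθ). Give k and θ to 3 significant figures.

For Gamma(k, scale θ): mean = kθ, variance = kθ², so CV = 1/√k.
CV = 0.22, hence k = 1/CV² = 20.7.
Then θ = mean/k = 597/20.7 = 28.9.

k ≈ 20.7, θ ≈ 28.9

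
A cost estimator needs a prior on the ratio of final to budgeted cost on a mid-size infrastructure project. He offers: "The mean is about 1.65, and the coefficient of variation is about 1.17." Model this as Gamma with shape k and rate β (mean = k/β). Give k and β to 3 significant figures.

For Gamma(k, rate β): mean = k/β, variance = k/β², so CV = 1/√k.
CV = 1.17, hence k = 1/CV² = 0.731.
Then β = k/mean = 0.731/1.65 = 0.443.

k ≈ 0.731, β ≈ 0.443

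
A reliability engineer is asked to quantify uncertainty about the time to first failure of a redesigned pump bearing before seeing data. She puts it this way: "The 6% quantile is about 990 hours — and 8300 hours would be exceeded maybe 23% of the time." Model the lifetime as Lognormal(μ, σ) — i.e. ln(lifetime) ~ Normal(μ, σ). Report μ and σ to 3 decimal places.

μ ≈ 8.339, σ ≈ 0.927

If T ~ Lognormal(μ,σ) then ln T ~ Normal(μ,σ), so the p-quantile of ln T is μ + z_p·σ.
ln(990) = 6.898 and ln(8300) = 9.024; z_{0.06} = -1.555, z_{0.77} = 0.7388.
σ = (9.024 − 6.898)/(0.7388 − (-1.555)) = 0.927.
μ = 6.898 − (-1.555)·0.927 = 8.339.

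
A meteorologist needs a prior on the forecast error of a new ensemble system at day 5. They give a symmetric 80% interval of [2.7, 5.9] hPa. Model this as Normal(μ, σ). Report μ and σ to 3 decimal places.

μ = 4.300, σ = 1.248

A symmetric 80% interval runs μ ± z·σ with z = 1.282.
Half-width = 1.6, so σ = 1.6/1.282 = 1.248.
μ is the interval midpoint, 4.300.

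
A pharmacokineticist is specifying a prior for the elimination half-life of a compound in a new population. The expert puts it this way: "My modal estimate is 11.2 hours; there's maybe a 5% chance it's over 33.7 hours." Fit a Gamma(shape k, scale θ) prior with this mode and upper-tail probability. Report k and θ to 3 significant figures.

k ≈ 3.18, θ ≈ 5.13

Gamma(k,θ) with k>1 has mode (k−1)θ, so θ = 11.2/(k−1).
Need P(X < 33.7) = 0.95 with θ tied to k this way. Start at k = 2, θ = 11.2: P(X<33.7) ≈ 0.802.
Too low — raise k to concentrate. Iterating converges to k ≈ 3.18.
Then θ = 11.2/(3.18−1) ≈ 5.13.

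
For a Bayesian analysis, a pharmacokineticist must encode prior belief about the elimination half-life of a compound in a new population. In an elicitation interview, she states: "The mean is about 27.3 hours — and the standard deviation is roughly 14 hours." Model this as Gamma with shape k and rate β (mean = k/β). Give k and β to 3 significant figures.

k ≈ 3.8, β ≈ 0.139

For Gamma(k, rate β): mean = k/β, variance = k/β², so CV = 1/√k.
CV = SD/mean = 14/27.3 = 0.5128, hence k = 1/CV² = 3.8.
Then β = k/mean = 3.8/27.3 = 0.139.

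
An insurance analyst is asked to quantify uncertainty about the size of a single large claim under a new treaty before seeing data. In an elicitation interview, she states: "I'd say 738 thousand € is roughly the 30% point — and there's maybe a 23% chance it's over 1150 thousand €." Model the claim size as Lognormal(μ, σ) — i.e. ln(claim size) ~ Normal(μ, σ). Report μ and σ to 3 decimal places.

If T ~ Lognormal(μ,σ) then ln T ~ Normal(μ,σ), so the p-quantile of ln T is μ + z_p·σ.
ln(738) = 6.604 and ln(1150) = 7.048; z_{0.3} = -0.5244, z_{0.77} = 0.7388.
σ = (7.048 − 6.604)/(0.7388 − (-0.5244)) = 0.351.
μ = 6.604 − (-0.5244)·0.351 = 6.788.

μ ≈ 6.788, σ ≈ 0.351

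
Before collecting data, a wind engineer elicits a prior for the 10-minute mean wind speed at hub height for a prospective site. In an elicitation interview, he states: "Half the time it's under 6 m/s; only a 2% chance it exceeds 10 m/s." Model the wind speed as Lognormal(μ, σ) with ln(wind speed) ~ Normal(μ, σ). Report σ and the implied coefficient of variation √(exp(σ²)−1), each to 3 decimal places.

If T ~ Lognormal(μ,σ) then ln T ~ Normal(μ,σ), so the p-quantile of ln T is μ + z_p·σ.
ln(6) = 1.792 and ln(10) = 2.303; z_{0.5} = 0, z_{0.98} = 2.054.
σ = (2.303 − 1.792)/(2.054 − (0)) = 0.249.
μ = 1.792 − (0)·0.249 = 1.792.
CV = √(exp(σ²)−1) = √(exp(0.0619)−1) = 0.253.

σ ≈ 0.249, CV ≈ 0.253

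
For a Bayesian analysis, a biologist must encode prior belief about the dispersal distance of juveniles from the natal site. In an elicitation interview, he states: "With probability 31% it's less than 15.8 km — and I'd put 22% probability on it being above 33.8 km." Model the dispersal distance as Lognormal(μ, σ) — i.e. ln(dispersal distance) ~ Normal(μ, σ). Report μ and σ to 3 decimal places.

If T ~ Lognormal(μ,σ) then ln T ~ Normal(μ,σ), so the p-quantile of ln T is μ + z_p·σ.
ln(15.8) = 2.76 and ln(33.8) = 3.52; z_{0.31} = -0.4959, z_{0.78} = 0.7722.
σ = (3.52 − 2.76)/(0.7722 − (-0.4959)) = 0.600.
μ = 2.76 − (-0.4959)·0.600 = 3.057.

μ ≈ 3.057, σ ≈ 0.600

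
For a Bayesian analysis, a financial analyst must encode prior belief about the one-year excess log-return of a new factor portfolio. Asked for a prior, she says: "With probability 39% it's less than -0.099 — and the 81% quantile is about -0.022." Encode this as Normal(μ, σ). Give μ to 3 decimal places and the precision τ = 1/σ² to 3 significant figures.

μ = -0.080, τ = 226

For Normal(μ,σ), the p-quantile is μ + z_p·σ. Here z_{0.39} = -0.2793, z_{0.81} = 0.8779.
So -0.099 = μ − 0.2793σ and -0.022 = μ + 0.8779σ.
Subtracting: σ = (-0.022 − -0.099)/(0.8779 − (-0.2793)) = 0.067.
Then μ = -0.099 − (-0.2793)·0.067 = -0.080.
Precision τ = 1/σ² = 1/0.06654² = 226.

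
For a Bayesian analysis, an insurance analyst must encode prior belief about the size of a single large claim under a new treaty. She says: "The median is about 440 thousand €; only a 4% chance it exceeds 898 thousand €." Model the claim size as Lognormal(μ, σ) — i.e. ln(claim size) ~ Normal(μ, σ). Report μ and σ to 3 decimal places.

If T ~ Lognormal(μ,σ) then ln T ~ Normal(μ,σ), so the p-quantile of ln T is μ + z_p·σ.
ln(440) = 6.087 and ln(898) = 6.8; z_{0.5} = 0, z_{0.96} = 1.751.
σ = (6.8 − 6.087)/(1.751 − (0)) = 0.407.
μ = 6.087 − (0)·0.407 = 6.087.

μ ≈ 6.087, σ ≈ 0.407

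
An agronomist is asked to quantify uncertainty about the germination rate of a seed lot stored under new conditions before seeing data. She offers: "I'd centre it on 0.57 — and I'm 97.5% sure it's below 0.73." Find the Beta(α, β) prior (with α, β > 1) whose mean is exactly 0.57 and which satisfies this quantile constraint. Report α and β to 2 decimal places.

α ≈ 19.12, β ≈ 14.42

With mean 0.57 fixed, write α = 0.57s, β = 0.43s where s = α+β.
Need P(θ < 0.73) = 0.975 under Beta(0.57s, 0.43s). Normal approximation: (q−m)/√(m(1−m)/s) ≈ z_{0.975} = 1.96, so s ≈ 0.57·0.43·(1.96)²/(0.73−0.57)² = 36.8.
At s = 36.8: P(θ<0.73) ≈ 0.980. Adjusting to match 0.975 gives s ≈ 33.55.
So α = 0.57·33.55 ≈ 19.12, β = 0.43·33.55 ≈ 14.42.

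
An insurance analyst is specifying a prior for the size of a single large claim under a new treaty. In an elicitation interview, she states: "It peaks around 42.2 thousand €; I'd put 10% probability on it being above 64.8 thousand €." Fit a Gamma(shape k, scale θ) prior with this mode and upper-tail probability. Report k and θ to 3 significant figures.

k ≈ 11.2, θ ≈ 4.16

Gamma(k,θ) with k>1 has mode (k−1)θ, so θ = 42.2/(k−1).
Need P(X < 64.8) = 0.9 with θ tied to k this way. Start at k = 2, θ = 42.2: P(X<64.8) ≈ 0.454.
Too low — raise k to concentrate. Iterating converges to k ≈ 11.2.
Then θ = 42.2/(11.2−1) ≈ 4.16.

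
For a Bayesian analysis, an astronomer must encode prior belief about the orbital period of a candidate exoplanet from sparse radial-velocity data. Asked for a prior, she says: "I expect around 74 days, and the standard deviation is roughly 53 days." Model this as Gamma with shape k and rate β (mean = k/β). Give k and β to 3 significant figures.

k ≈ 1.95, β ≈ 0.0263

For Gamma(k, rate β): mean = k/β, variance = k/β², so CV = 1/√k.
CV = SD/mean = 53/74 = 0.7162, hence k = 1/CV² = 1.95.
Then β = k/mean = 1.95/74 = 0.0263.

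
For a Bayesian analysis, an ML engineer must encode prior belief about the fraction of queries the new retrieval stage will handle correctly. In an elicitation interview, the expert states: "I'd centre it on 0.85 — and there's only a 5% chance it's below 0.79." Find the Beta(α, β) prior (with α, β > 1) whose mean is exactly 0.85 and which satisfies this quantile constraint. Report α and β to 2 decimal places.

With mean 0.85 fixed, write α = 0.85s, β = 0.15s where s = α+β.
Need P(θ < 0.79) = 0.05 under Beta(0.85s, 0.15s). Normal approximation: (q−m)/√(m(1−m)/s) ≈ z_{0.05} = -1.64, so s ≈ 0.85·0.15·(-1.64)²/(0.79−0.85)² = 95.8.
At s = 95.8: P(θ<0.79) ≈ 0.059. Adjusting to match 0.05 gives s ≈ 107.14.
So α = 0.85·107.14 ≈ 91.07, β = 0.15·107.14 ≈ 16.07.

α ≈ 91.07, β ≈ 16.07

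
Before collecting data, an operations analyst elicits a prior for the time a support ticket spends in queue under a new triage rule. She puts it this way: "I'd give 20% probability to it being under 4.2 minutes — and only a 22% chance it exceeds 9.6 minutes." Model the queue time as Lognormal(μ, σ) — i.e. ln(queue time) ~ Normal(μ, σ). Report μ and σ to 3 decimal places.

μ ≈ 1.866, σ ≈ 0.512

If T ~ Lognormal(μ,σ) then ln T ~ Normal(μ,σ), so the p-quantile of ln T is μ + z_p·σ.
ln(4.2) = 1.435 and ln(9.6) = 2.262; z_{0.2} = -0.8416, z_{0.78} = 0.7722.
σ = (2.262 − 1.435)/(0.7722 − (-0.8416)) = 0.512.
μ = 1.435 − (-0.8416)·0.512 = 1.866.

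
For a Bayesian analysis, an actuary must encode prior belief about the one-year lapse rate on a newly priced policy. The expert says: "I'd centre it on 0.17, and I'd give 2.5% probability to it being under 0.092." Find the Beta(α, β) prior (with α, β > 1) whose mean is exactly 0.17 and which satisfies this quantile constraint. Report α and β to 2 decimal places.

With mean 0.17 fixed, write α = 0.17s, β = 0.83s where s = α+β.
Need P(θ < 0.092) = 0.025 under Beta(0.17s, 0.83s). Normal approximation: (q−m)/√(m(1−m)/s) ≈ z_{0.025} = -1.96, so s ≈ 0.17·0.83·(-1.96)²/(0.092−0.17)² = 89.1.
At s = 89.1: P(θ<0.092) ≈ 0.013. Adjusting to match 0.025 gives s ≈ 69.73.
So α = 0.17·69.73 ≈ 11.85, β = 0.83·69.73 ≈ 57.88.

α ≈ 11.85, β ≈ 57.88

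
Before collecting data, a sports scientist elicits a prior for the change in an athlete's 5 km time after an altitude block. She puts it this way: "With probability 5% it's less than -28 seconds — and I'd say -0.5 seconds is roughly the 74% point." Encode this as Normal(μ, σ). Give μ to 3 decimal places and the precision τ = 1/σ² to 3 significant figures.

μ = -8.232, τ = 0.00692

The p-quantile of Normal(μ,σ) is μ + z_p·σ, with z_{0.05} = -1.645 and z_{0.74} = 0.6433.
Eliminate σ: μ = (z₂·x₁ − z₁·x₂)/(z₂ − z₁) = (0.6433·-28 − (-1.645)·-0.5)/2.288 = -8.232.
Then σ = (x₂ − x₁)/(z₂ − z₁) = (-0.5 − -28)/2.288 = 12.018.
Precision τ = 1/σ² = 1/12.02² = 0.00692.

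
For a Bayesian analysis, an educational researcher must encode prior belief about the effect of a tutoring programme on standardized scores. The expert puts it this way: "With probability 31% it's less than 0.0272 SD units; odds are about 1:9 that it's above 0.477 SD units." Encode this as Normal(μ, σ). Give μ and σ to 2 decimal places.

The p-quantile of Normal(μ,σ) is μ + z_p·σ, with z_{0.31} = -0.4959 and z_{0.9} = 1.282.
Eliminate σ: μ = (z₂·x₁ − z₁·x₂)/(z₂ − z₁) = (1.282·0.0272 − (-0.4959)·0.477)/1.777 = 0.15.
Then σ = (x₂ − x₁)/(z₂ − z₁) = (0.477 − 0.0272)/1.777 = 0.25.

μ = 0.15, σ = 0.25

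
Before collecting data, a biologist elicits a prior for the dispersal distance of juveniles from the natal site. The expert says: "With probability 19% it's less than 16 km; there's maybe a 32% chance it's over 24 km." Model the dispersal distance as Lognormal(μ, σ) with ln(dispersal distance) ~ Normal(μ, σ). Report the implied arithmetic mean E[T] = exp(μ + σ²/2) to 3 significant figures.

If T ~ Lognormal(μ,σ) then ln T ~ Normal(μ,σ), so the p-quantile of ln T is μ + z_p·σ.
ln(16) = 2.773 and ln(24) = 3.178; z_{0.19} = -0.8779, z_{0.68} = 0.4677.
σ = (3.178 − 2.773)/(0.4677 − (-0.8779)) = 0.301.
μ = 2.773 − (-0.8779)·0.301 = 3.037.
E[T] = exp(μ + σ²/2) = exp(3.037 + 0.0454) = 21.8 km.

E[T] ≈ 21.8 km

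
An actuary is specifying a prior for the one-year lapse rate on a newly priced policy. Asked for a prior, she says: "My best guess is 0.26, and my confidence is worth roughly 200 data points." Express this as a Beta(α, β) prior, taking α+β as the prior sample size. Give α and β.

α = 52, β = 148

Under the effective-sample-size interpretation, Beta(α, β) has prior mean α/(α+β) and prior sample size α+β.
So α+β = 200 and α/(α+β) = 0.26, giving α = 0.26·200 = 52 and β = 200 − 52 = 148.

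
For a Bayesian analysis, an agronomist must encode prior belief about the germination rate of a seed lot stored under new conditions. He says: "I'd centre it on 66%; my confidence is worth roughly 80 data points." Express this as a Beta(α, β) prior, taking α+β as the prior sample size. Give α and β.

Under the effective-sample-size interpretation, Beta(α, β) has prior mean α/(α+β) and prior sample size α+β.
So α+β = 80 and α/(α+β) = 0.66, giving α = 0.66·80 = 52.8 and β = 80 − 52.8 = 27.2.

α = 52.8, β = 27.2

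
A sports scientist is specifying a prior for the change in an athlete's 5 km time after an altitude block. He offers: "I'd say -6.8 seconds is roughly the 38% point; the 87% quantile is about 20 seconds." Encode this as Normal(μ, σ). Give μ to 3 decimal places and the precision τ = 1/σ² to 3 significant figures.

For Normal(μ,σ), the p-quantile is μ + z_p·σ. Here z_{0.38} = -0.3055, z_{0.87} = 1.126.
So -6.8 = μ − 0.3055σ and 20 = μ + 1.126σ.
Subtracting: σ = (20 − -6.8)/(1.126 − (-0.3055)) = 18.717.
Then μ = -6.8 − (-0.3055)·18.717 = -1.082.
Precision τ = 1/σ² = 1/18.72² = 0.00285.

μ = -1.082, τ = 0.00285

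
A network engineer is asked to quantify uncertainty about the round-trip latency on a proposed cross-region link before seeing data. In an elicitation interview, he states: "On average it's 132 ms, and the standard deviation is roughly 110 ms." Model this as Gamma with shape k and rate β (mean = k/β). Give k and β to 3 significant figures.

k ≈ 1.44, β ≈ 0.0109

For Gamma(k, rate β): mean = k/β, variance = k/β², so CV = 1/√k.
CV = SD/mean = 110/132 = 0.8333, hence k = 1/CV² = 1.44.
Then β = k/mean = 1.44/132 = 0.0109.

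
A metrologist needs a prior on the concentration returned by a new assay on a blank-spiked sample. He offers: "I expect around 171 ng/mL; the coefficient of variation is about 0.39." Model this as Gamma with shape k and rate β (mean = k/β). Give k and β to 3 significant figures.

k ≈ 6.57, β ≈ 0.0384

For Gamma(k, rate β): mean = k/β, variance = k/β², so CV = 1/√k.
CV = 0.39, hence k = 1/CV² = 6.57.
Then β = k/mean = 6.57/171 = 0.0384.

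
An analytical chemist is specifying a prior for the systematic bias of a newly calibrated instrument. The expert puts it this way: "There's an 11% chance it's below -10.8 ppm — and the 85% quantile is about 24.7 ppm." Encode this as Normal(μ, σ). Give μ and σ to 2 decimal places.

μ = 8.44, σ = 15.69

The p-quantile of Normal(μ,σ) is μ + z_p·σ, with z_{0.11} = -1.227 and z_{0.85} = 1.036.
Eliminate σ: μ = (z₂·x₁ − z₁·x₂)/(z₂ − z₁) = (1.036·-10.8 − (-1.227)·24.7)/2.263 = 8.44.
Then σ = (x₂ − x₁)/(z₂ − z₁) = (24.7 − -10.8)/2.263 = 15.69.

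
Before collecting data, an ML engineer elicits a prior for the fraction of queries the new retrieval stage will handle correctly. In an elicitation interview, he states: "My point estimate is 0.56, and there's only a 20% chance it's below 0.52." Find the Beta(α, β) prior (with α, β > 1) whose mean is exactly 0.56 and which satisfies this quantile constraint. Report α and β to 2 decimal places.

α ≈ 60.83, β ≈ 47.80

With mean 0.56 fixed, write α = 0.56s, β = 0.44s where s = α+β.
Need P(θ < 0.52) = 0.2 under Beta(0.56s, 0.44s). Normal approximation: (q−m)/√(m(1−m)/s) ≈ z_{0.2} = -0.842, so s ≈ 0.56·0.44·(-0.842)²/(0.52−0.56)² = 109.1.
At s = 109.1: P(θ<0.52) ≈ 0.200. Adjusting to match 0.2 gives s ≈ 108.63.
So α = 0.56·108.63 ≈ 60.83, β = 0.44·108.63 ≈ 47.80.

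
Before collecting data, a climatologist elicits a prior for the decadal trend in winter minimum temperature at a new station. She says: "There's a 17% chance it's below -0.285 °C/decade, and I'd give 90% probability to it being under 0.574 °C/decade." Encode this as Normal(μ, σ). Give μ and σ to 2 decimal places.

The p-quantile of Normal(μ,σ) is μ + z_p·σ, with z_{0.17} = -0.9542 and z_{0.9} = 1.282.
Eliminate σ: μ = (z₂·x₁ − z₁·x₂)/(z₂ − z₁) = (1.282·-0.285 − (-0.9542)·0.574)/2.236 = 0.08.
Then σ = (x₂ − x₁)/(z₂ − z₁) = (0.574 − -0.285)/2.236 = 0.38.

μ = 0.08, σ = 0.38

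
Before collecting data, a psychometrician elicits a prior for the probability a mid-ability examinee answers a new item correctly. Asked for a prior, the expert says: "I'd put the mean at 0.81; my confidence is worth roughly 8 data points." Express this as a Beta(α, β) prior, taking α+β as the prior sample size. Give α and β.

Under the effective-sample-size interpretation, Beta(α, β) has prior mean α/(α+β) and prior sample size α+β.
So α+β = 8 and α/(α+β) = 0.81, giving α = 0.81·8 = 6.48 and β = 8 − 6.48 = 1.52.

α = 6.48, β = 1.52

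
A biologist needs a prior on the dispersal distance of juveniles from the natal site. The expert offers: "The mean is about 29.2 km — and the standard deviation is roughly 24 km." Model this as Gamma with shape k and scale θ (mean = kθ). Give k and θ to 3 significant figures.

For Gamma(k, scale θ): mean = kθ, variance = kθ², so CV = 1/√k.
CV = SD/mean = 24/29.2 = 0.8219, hence k = 1/CV² = 1.48.
Then θ = mean/k = 29.2/1.48 = 19.7.

k ≈ 1.48, θ ≈ 19.7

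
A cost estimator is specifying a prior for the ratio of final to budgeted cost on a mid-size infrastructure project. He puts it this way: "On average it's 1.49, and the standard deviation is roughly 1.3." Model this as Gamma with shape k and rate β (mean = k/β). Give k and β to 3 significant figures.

k ≈ 1.31, β ≈ 0.882

For Gamma(k, rate β): mean = k/β, variance = k/β², so CV = 1/√k.
CV = SD/mean = 1.3/1.49 = 0.8725, hence k = 1/CV² = 1.31.
Then β = k/mean = 1.31/1.49 = 0.882.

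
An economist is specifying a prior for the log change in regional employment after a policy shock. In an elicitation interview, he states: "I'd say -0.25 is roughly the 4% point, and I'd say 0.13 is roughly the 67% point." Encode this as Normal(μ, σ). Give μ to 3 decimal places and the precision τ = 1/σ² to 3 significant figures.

For Normal(μ,σ), the p-quantile is μ + z_p·σ. Here z_{0.04} = -1.751, z_{0.67} = 0.4399.
So -0.25 = μ − 1.751σ and 0.13 = μ + 0.4399σ.
Subtracting: σ = (0.13 − -0.25)/(0.4399 − (-1.751)) = 0.173.
Then μ = -0.25 − (-1.751)·0.173 = 0.054.
Precision τ = 1/σ² = 1/0.1735² = 33.2.

μ = 0.054, τ = 33.2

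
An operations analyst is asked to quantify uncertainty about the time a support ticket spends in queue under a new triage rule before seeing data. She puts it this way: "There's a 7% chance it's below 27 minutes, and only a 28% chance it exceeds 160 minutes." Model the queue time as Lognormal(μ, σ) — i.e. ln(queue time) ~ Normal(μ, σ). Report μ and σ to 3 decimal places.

If T ~ Lognormal(μ,σ) then ln T ~ Normal(μ,σ), so the p-quantile of ln T is μ + z_p·σ.
ln(27) = 3.296 and ln(160) = 5.075; z_{0.07} = -1.476, z_{0.72} = 0.5828.
σ = (5.075 − 3.296)/(0.5828 − (-1.476)) = 0.864.
μ = 3.296 − (-1.476)·0.864 = 4.571.

μ ≈ 4.571, σ ≈ 0.864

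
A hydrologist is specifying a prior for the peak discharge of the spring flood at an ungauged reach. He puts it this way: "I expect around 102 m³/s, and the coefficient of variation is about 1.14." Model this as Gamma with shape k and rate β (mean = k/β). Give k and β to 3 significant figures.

k ≈ 0.769, β ≈ 0.00754

For Gamma(k, rate β): mean = k/β, variance = k/β², so CV = 1/√k.
CV = 1.14, hence k = 1/CV² = 0.769.
Then β = k/mean = 0.769/102 = 0.00754.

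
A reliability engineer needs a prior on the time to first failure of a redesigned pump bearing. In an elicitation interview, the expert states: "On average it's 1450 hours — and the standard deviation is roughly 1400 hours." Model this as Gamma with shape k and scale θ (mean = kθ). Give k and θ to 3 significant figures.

For Gamma(k, scale θ): mean = kθ, variance = kθ², so CV = 1/√k.
CV = SD/mean = 1400/1450 = 0.9655, hence k = 1/CV² = 1.07.
Then θ = mean/k = 1450/1.07 = 1350.

k ≈ 1.07, θ ≈ 1350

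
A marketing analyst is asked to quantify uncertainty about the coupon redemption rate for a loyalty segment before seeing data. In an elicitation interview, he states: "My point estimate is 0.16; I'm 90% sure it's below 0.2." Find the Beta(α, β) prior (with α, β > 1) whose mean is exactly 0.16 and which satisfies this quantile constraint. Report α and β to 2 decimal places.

With mean 0.16 fixed, write α = 0.16s, β = 0.84s where s = α+β.
Need P(θ < 0.2) = 0.9 under Beta(0.16s, 0.84s). Normal approximation: (q−m)/√(m(1−m)/s) ≈ z_{0.9} = 1.28, so s ≈ 0.16·0.84·(1.28)²/(0.2−0.16)² = 138.0.
At s = 138.0: P(θ<0.2) ≈ 0.896. Adjusting to match 0.9 gives s ≈ 143.92.
So α = 0.16·143.92 ≈ 23.03, β = 0.84·143.92 ≈ 120.90.

α ≈ 23.03, β ≈ 120.90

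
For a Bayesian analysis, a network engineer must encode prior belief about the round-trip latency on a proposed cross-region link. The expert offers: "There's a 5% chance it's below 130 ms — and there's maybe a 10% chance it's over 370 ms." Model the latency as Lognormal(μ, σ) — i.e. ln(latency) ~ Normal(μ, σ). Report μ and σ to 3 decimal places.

μ ≈ 5.455, σ ≈ 0.357

If T ~ Lognormal(μ,σ) then ln T ~ Normal(μ,σ), so the p-quantile of ln T is μ + z_p·σ.
ln(130) = 4.868 and ln(370) = 5.914; z_{0.05} = -1.645, z_{0.9} = 1.282.
σ = (5.914 − 4.868)/(1.282 − (-1.645)) = 0.357.
μ = 4.868 − (-1.645)·0.357 = 5.455.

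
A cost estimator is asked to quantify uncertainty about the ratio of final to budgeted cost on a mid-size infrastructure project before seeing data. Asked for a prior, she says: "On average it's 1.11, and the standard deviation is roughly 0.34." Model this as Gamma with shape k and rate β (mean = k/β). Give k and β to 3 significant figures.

For Gamma(k, rate β): mean = k/β, variance = k/β², so CV = 1/√k.
CV = SD/mean = 0.34/1.11 = 0.3063, hence k = 1/CV² = 10.7.
Then β = k/mean = 10.7/1.11 = 9.6.

k ≈ 10.7, β ≈ 9.6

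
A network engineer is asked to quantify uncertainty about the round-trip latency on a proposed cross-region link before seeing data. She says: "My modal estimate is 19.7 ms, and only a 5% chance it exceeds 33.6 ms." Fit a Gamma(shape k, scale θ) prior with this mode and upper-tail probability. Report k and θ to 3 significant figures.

Gamma(k,θ) with k>1 has mode (k−1)θ, so θ = 19.7/(k−1).
Need P(X < 33.6) = 0.95 with θ tied to k this way. Start at k = 2, θ = 19.7: P(X<33.6) ≈ 0.508.
Too low — raise k to concentrate. Iterating converges to k ≈ 10.8.
Then θ = 19.7/(10.8−1) ≈ 2.01.

k ≈ 10.8, θ ≈ 2.01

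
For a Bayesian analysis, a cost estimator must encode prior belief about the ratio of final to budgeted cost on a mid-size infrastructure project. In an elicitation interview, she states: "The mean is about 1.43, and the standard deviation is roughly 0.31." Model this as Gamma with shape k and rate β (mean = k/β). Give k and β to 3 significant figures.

For Gamma(k, rate β): mean = k/β, variance = k/β², so CV = 1/√k.
CV = SD/mean = 0.31/1.43 = 0.2168, hence k = 1/CV² = 21.3.
Then β = k/mean = 21.3/1.43 = 14.9.

k ≈ 21.3, β ≈ 14.9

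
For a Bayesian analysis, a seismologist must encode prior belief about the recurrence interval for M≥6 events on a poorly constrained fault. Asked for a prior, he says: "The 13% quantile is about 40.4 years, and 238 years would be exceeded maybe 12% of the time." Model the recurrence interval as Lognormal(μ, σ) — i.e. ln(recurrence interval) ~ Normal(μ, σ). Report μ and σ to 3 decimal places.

μ ≈ 4.567, σ ≈ 0.771

If T ~ Lognormal(μ,σ) then ln T ~ Normal(μ,σ), so the p-quantile of ln T is μ + z_p·σ.
ln(40.4) = 3.699 and ln(238) = 5.472; z_{0.13} = -1.126, z_{0.88} = 1.175.
σ = (5.472 − 3.699)/(1.175 − (-1.126)) = 0.771.
μ = 3.699 − (-1.126)·0.771 = 4.567.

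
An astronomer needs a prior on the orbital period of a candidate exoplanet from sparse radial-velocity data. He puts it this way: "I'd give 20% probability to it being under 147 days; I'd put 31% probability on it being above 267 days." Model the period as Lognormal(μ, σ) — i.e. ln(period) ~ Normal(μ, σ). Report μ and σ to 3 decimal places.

If T ~ Lognormal(μ,σ) then ln T ~ Normal(μ,σ), so the p-quantile of ln T is μ + z_p·σ.
ln(147) = 4.99 and ln(267) = 5.587; z_{0.2} = -0.8416, z_{0.69} = 0.4959.
σ = (5.587 − 4.99)/(0.4959 − (-0.8416)) = 0.446.
μ = 4.99 − (-0.8416)·0.446 = 5.366.

μ ≈ 5.366, σ ≈ 0.446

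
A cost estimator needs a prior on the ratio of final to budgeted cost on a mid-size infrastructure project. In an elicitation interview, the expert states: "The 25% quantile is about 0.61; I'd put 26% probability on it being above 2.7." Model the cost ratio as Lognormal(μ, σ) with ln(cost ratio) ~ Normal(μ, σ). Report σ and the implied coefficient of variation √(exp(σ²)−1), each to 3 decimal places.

σ ≈ 1.129, CV ≈ 1.605

If T ~ Lognormal(μ,σ) then ln T ~ Normal(μ,σ), so the p-quantile of ln T is μ + z_p·σ.
ln(0.61) = -0.4943 and ln(2.7) = 0.9933; z_{0.25} = -0.6745, z_{0.74} = 0.6433.
σ = (0.9933 − -0.4943)/(0.6433 − (-0.6745)) = 1.129.
μ = -0.4943 − (-0.6745)·1.129 = 0.267.
CV = √(exp(σ²)−1) = √(exp(1.2741)−1) = 1.605.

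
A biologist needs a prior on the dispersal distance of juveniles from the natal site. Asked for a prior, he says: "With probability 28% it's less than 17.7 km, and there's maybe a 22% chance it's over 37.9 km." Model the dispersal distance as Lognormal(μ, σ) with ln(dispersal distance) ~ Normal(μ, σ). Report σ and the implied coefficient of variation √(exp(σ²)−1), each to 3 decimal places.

σ ≈ 0.562, CV ≈ 0.609

If T ~ Lognormal(μ,σ) then ln T ~ Normal(μ,σ), so the p-quantile of ln T is μ + z_p·σ.
ln(17.7) = 2.874 and ln(37.9) = 3.635; z_{0.28} = -0.5828, z_{0.78} = 0.7722.
σ = (3.635 − 2.874)/(0.7722 − (-0.5828)) = 0.562.
μ = 2.874 − (-0.5828)·0.562 = 3.201.
CV = √(exp(σ²)−1) = √(exp(0.3157)−1) = 0.609.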